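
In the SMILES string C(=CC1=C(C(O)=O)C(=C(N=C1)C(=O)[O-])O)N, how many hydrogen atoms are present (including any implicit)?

Hydrogens are implicit in SMILES; fill each atom to its normal valence:
  4 × C (aromatic): no H
  2 × C: 1 H each → 2
  2 × C: no H
  2 × O: 1 H each → 2
  2 × O: no H
  1 × C (aromatic): 1 H
  1 × N: 2 H
  1 × N (aromatic): no H
  1 × O (charge -1): no H
  Total hydrogens = 7.

7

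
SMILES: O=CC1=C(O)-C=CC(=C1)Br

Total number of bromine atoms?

The symbol for bromine appears 1 time in the SMILES.

1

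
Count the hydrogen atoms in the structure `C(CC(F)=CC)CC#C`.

Hydrogens are implicit in SMILES; fill each atom to its normal valence:
  3 × C: 2 H each → 6
  2 × C: 1 H each → 2
  2 × C: no H
  1 × C: 3 H
  1 × F: no H
  Total hydrogens = 11.

11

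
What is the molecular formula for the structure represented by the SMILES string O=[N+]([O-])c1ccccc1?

Heavy atoms from the SMILES: 6 C, 1 N, 2 O.
Implicit hydrogens by atom environment:
  5 × C (aromatic): 1 H each → 5
  1 × C (aromatic): no H
  1 × N (charge +1): no H
  1 × O: no H
  1 × O (charge -1): no H
  Total hydrogens = 5.
Molecular formula: C6H5NO2

C6H5NO2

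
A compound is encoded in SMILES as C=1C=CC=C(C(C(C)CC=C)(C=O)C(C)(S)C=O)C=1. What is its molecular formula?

Heavy atoms from the SMILES: 16 C, 2 O, 1 S.
Implicit hydrogens by atom environment:
  5 × C (aromatic): 1 H each → 5
  4 × C: 1 H each → 4
  2 × C: 3 H each → 6
  2 × C: 2 H each → 4
  2 × C: no H
  2 × O: no H
  1 × C (aromatic): no H
  1 × S: 1 H
  Total hydrogens = 20.
Molecular formula: C16H20O2S

C16H20O2S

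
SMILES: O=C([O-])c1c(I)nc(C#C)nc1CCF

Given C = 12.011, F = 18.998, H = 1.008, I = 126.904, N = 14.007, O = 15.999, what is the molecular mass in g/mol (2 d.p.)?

319.05

Molecular formula: C9H5FIN2O2-.
M = 9×12.011 + 1×18.998 + 5×1.008 + 1×126.904 + 2×14.007 + 2×15.999 = 319.05 g/mol.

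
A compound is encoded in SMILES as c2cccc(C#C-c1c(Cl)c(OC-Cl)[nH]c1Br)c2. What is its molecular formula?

C13H8BrCl2NO

Heavy atoms from the SMILES: 1 Br, 13 C, 2 Cl, 1 N, 1 O.
Implicit hydrogens by atom environment:
  5 × C (aromatic): 1 H each → 5
  5 × C (aromatic): no H
  2 × C: no H
  2 × Cl: no H
  1 × Br: no H
  1 × C: 2 H
  1 × N (aromatic): 1 H
  1 × O: no H
  Total hydrogens = 8.
Molecular formula: C13H8BrCl2NO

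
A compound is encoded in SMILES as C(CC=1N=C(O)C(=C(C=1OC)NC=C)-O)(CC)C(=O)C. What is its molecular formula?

Heavy atoms from the SMILES: 14 C, 2 N, 4 O.
Implicit hydrogens by atom environment:
  5 × C (aromatic): no H
  3 × C: 3 H each → 9
  3 × C: 2 H each → 6
  2 × C: 1 H each → 2
  2 × O: 1 H each → 2
  2 × O: no H
  1 × C: no H
  1 × N: 1 H
  1 × N (aromatic): no H
  Total hydrogens = 20.
Molecular formula: C14H20N2O4

C14H20N2O4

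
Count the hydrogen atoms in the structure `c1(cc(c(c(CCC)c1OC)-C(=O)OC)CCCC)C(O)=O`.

24

Hydrogens are implicit in SMILES; fill each atom to its normal valence:
  5 × C: 2 H each → 10
  5 × C (aromatic): no H
  4 × C: 3 H each → 12
  4 × O: no H
  2 × C: no H
  1 × C (aromatic): 1 H
  1 × O: 1 H
  Total hydrogens = 24.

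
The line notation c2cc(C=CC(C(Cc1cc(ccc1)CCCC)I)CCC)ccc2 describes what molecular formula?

C24H31I

Heavy atoms from the SMILES: 24 C, 1 I.
Implicit hydrogens by atom environment:
  9 × C (aromatic): 1 H each → 9
  6 × C: 2 H each → 12
  4 × C: 1 H each → 4
  3 × C (aromatic): no H
  2 × C: 3 H each → 6
  1 × I: no H
  Total hydrogens = 31.
Molecular formula: C24H31I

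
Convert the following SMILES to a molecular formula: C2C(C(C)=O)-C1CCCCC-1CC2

C12H20O

Heavy atoms from the SMILES: 12 C, 1 O.
Implicit hydrogens by atom environment:
  7 × C: 2 H each → 14
  3 × C: 1 H each → 3
  1 × C: 3 H
  1 × C: no H
  1 × O: no H
  Total hydrogens = 20.
Molecular formula: C12H20O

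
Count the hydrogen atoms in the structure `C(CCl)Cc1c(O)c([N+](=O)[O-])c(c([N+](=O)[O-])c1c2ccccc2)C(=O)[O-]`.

Hydrogens are implicit in SMILES; fill each atom to its normal valence:
  7 × C (aromatic): no H
  5 × C (aromatic): 1 H each → 5
  3 × C: 2 H each → 6
  3 × O: no H
  3 × O (charge -1): no H
  2 × N (charge +1): no H
  1 × C: no H
  1 × Cl: no H
  1 × O: 1 H
  Total hydrogens = 12.

12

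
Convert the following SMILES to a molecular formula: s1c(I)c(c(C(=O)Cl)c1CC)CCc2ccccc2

Heavy atoms from the SMILES: 15 C, 1 Cl, 1 I, 1 O, 1 S.
Implicit hydrogens by atom environment:
  5 × C (aromatic): 1 H each → 5
  5 × C (aromatic): no H
  3 × C: 2 H each → 6
  1 × C: 3 H
  1 × C: no H
  1 × Cl: no H
  1 × I: no H
  1 × O: no H
  1 × S (aromatic): no H
  Total hydrogens = 14.
Molecular formula: C15H14ClIOS

C15H14ClIOS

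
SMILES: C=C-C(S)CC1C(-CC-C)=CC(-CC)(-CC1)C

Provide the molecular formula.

Heavy atoms from the SMILES: 16 C, 1 S.
Implicit hydrogens by atom environment:
  7 × C: 2 H each → 14
  4 × C: 1 H each → 4
  3 × C: 3 H each → 9
  2 × C: no H
  1 × S: 1 H
  Total hydrogens = 28.
Molecular formula: C16H28S

C16H28S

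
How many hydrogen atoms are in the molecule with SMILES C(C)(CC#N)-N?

8

Hydrogens are implicit in SMILES; fill each atom to its normal valence:
  1 × C: 3 H
  1 × C: 2 H
  1 × C: 1 H
  1 × C: no H
  1 × N: 2 H
  1 × N: no H
  Total hydrogens = 8.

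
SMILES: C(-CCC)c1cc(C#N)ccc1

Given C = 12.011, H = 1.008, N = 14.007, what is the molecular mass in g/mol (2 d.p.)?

159.23

Molecular formula: C11H13N.
M = 11×12.011 + 13×1.008 + 1×14.007 = 159.23 g/mol.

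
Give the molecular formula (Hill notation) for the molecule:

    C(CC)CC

C5H12

Heavy atoms from the SMILES: 5 C.
Implicit hydrogens by atom environment:
  3 × C: 2 H each → 6
  2 × C: 3 H each → 6
  Total hydrogens = 12.
Molecular formula: C5H12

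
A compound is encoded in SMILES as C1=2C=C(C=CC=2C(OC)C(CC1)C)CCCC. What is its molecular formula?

Heavy atoms from the SMILES: 16 C, 1 O.
Implicit hydrogens by atom environment:
  5 × C: 2 H each → 10
  3 × C: 3 H each → 9
  3 × C (aromatic): 1 H each → 3
  3 × C (aromatic): no H
  2 × C: 1 H each → 2
  1 × O: no H
  Total hydrogens = 24.
Molecular formula: C16H24O

C16H24O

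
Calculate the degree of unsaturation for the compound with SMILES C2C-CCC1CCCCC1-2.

2

Molecular formula from the SMILES: C10H18.
DoU = (2C + 2 + N − H − X)/2 = (2·10 + 2 + 0 − 18 − 0)/2 = 4/2 = 2.
(Structurally: 2 ring(s) + 0 π bond(s) = 2.)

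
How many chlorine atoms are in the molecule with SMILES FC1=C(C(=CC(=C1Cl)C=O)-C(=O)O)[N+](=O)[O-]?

1

The symbol for chlorine appears 1 time in the SMILES.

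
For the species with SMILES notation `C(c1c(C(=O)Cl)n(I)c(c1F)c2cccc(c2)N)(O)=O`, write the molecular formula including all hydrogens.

C12H7ClFIN2O3

Heavy atoms from the SMILES: 12 C, 1 Cl, 1 F, 1 I, 2 N, 3 O.
Implicit hydrogens by atom environment:
  6 × C (aromatic): no H
  4 × C (aromatic): 1 H each → 4
  2 × C: no H
  2 × O: no H
  1 × Cl: no H
  1 × F: no H
  1 × I: no H
  1 × N: 2 H
  1 × N (aromatic): no H
  1 × O: 1 H
  Total hydrogens = 7.
Molecular formula: C12H7ClFIN2O3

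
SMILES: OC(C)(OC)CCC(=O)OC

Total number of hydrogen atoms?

14

Hydrogens are implicit in SMILES; fill each atom to its normal valence:
  3 × C: 3 H each → 9
  3 × O: no H
  2 × C: 2 H each → 4
  2 × C: no H
  1 × O: 1 H
  Total hydrogens = 14.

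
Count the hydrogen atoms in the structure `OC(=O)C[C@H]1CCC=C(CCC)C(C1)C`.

22

Hydrogens are implicit in SMILES; fill each atom to its normal valence:
  6 × C: 2 H each → 12
  3 × C: 1 H each → 3
  2 × C: 3 H each → 6
  2 × C: no H
  1 × O: 1 H
  1 × O: no H
  Total hydrogens = 22.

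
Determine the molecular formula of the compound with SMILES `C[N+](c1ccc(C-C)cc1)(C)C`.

Heavy atoms from the SMILES: 11 C, 1 N.
Implicit hydrogens by atom environment:
  4 × C: 3 H each → 12
  4 × C (aromatic): 1 H each → 4
  2 × C (aromatic): no H
  1 × C: 2 H
  1 × N (charge +1): no H
  Total hydrogens = 18.
Net charge +1.
Molecular formula: C11H18N+

C11H18N+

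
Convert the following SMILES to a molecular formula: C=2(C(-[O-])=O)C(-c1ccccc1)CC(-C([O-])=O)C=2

Heavy atoms from the SMILES: 13 C, 4 O.
Implicit hydrogens by atom environment:
  5 × C (aromatic): 1 H each → 5
  3 × C: 1 H each → 3
  3 × C: no H
  2 × O: no H
  2 × O (charge -1): no H
  1 × C: 2 H
  1 × C (aromatic): no H
  Total hydrogens = 10.
Net charge -2.
Molecular formula: [C13H10O4]2-

[C13H10O4]2-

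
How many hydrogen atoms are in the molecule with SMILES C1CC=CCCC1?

12

Hydrogens are implicit in SMILES; fill each atom to its normal valence:
  5 × C: 2 H each → 10
  2 × C: 1 H each → 2
  Total hydrogens = 12.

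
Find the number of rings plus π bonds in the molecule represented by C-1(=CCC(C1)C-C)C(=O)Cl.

3

Molecular formula from the SMILES: C8H11ClO.
DoU = (2C + 2 + N − H − X)/2 = (2·8 + 2 + 0 − 11 − 1)/2 = 6/2 = 3.
(Structurally: 1 ring(s) + 2 π bond(s) = 3.)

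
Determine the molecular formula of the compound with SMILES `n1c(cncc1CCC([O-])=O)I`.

C7H6IN2O2-

Heavy atoms from the SMILES: 7 C, 1 I, 2 N, 2 O.
Implicit hydrogens by atom environment:
  2 × C: 2 H each → 4
  2 × C (aromatic): 1 H each → 2
  2 × C (aromatic): no H
  2 × N (aromatic): no H
  1 × C: no H
  1 × I: no H
  1 × O: no H
  1 × O (charge -1): no H
  Total hydrogens = 6.
Net charge -1.
Molecular formula: C7H6IN2O2-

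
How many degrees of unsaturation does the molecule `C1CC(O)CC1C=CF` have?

2

Molecular formula from the SMILES: C7H11FO.
DoU = (2C + 2 + N − H − X)/2 = (2·7 + 2 + 0 − 11 − 1)/2 = 4/2 = 2.
(Structurally: 1 ring(s) + 1 π bond(s) = 2.)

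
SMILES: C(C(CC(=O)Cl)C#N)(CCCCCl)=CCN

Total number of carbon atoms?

The symbol for carbon appears 11 times in the SMILES. (Cl is a single chlorine, not C + l.)

11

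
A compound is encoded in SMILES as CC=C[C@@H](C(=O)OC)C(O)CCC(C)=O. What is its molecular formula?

Heavy atoms from the SMILES: 11 C, 4 O.
Implicit hydrogens by atom environment:
  4 × C: 1 H each → 4
  3 × C: 3 H each → 9
  3 × O: no H
  2 × C: 2 H each → 4
  2 × C: no H
  1 × O: 1 H
  Total hydrogens = 18.
Molecular formula: C11H18O4

C11H18O4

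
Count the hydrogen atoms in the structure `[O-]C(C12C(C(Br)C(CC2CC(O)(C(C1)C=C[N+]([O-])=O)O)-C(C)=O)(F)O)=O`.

18

Hydrogens are implicit in SMILES; fill each atom to its normal valence:
  6 × C: 1 H each → 6
  5 × C: no H
  3 × C: 2 H each → 6
  3 × O: 1 H each → 3
  3 × O: no H
  2 × O (charge -1): no H
  1 × Br: no H
  1 × C: 3 H
  1 × F: no H
  1 × N (charge +1): no H
  Total hydrogens = 18.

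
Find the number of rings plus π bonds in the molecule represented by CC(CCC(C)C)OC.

Molecular formula from the SMILES: C8H18O.
DoU = (2C + 2 + N − H − X)/2 = (2·8 + 2 + 0 − 18 − 0)/2 = 0/2 = 0.
(Structurally: 0 ring(s) + 0 π bond(s) = 0.)

0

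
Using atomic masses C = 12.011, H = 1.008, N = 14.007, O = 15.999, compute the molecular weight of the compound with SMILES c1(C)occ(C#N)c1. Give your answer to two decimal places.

Molecular formula: C6H5NO.
M = 6×12.011 + 5×1.008 + 1×14.007 + 1×15.999 = 107.11 g/mol.

107.11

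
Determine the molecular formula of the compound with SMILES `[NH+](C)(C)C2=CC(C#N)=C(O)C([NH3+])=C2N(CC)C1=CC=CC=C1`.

Heavy atoms from the SMILES: 17 C, 4 N, 1 O.
Implicit hydrogens by atom environment:
  6 × C (aromatic): 1 H each → 6
  6 × C (aromatic): no H
  3 × C: 3 H each → 9
  2 × N: no H
  1 × C: 2 H
  1 × C: no H
  1 × N (charge +1): 3 H
  1 × N (charge +1): 1 H
  1 × O: 1 H
  Total hydrogens = 22.
Net charge +2.
Molecular formula: [C17H22N4O]2+

[C17H22N4O]2+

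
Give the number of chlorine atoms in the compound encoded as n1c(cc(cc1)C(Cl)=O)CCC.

The symbol for chlorine appears 1 time in the SMILES.

1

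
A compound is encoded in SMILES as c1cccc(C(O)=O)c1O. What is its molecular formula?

C7H6O3

Heavy atoms from the SMILES: 7 C, 3 O.
Implicit hydrogens by atom environment:
  4 × C (aromatic): 1 H each → 4
  2 × C (aromatic): no H
  2 × O: 1 H each → 2
  1 × C: no H
  1 × O: no H
  Total hydrogens = 6.
Molecular formula: C7H6O3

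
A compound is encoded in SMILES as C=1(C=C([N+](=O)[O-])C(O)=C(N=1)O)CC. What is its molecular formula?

C7H8N2O4

Heavy atoms from the SMILES: 7 C, 2 N, 4 O.
Implicit hydrogens by atom environment:
  4 × C (aromatic): no H
  2 × O: 1 H each → 2
  1 × C: 3 H
  1 × C: 2 H
  1 × C (aromatic): 1 H
  1 × N (aromatic): no H
  1 × N (charge +1): no H
  1 × O: no H
  1 × O (charge -1): no H
  Total hydrogens = 8.
Molecular formula: C7H8N2O4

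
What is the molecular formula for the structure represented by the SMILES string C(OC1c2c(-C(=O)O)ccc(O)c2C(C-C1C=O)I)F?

C13H12FIO5

Heavy atoms from the SMILES: 13 C, 1 F, 1 I, 5 O.
Implicit hydrogens by atom environment:
  4 × C: 1 H each → 4
  4 × C (aromatic): no H
  3 × O: no H
  2 × C: 2 H each → 4
  2 × C (aromatic): 1 H each → 2
  2 × O: 1 H each → 2
  1 × C: no H
  1 × F: no H
  1 × I: no H
  Total hydrogens = 12.
Molecular formula: C13H12FIO5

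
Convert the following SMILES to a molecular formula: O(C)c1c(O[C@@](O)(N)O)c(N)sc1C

Heavy atoms from the SMILES: 7 C, 2 N, 4 O, 1 S.
Implicit hydrogens by atom environment:
  4 × C (aromatic): no H
  2 × C: 3 H each → 6
  2 × N: 2 H each → 4
  2 × O: 1 H each → 2
  2 × O: no H
  1 × C: no H
  1 × S (aromatic): no H
  Total hydrogens = 12.
Molecular formula: C7H12N2O4S

C7H12N2O4S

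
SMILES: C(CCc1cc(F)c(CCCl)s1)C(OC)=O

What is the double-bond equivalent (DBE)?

4

Molecular formula from the SMILES: C11H14ClFO2S.
DoU = (2C + 2 + N − H − X)/2 = (2·11 + 2 + 0 − 14 − 2)/2 = 8/2 = 4.
(Structurally: 1 ring(s) + 3 π bond(s) = 4.)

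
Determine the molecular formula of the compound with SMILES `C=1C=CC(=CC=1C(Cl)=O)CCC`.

C10H11ClO

Heavy atoms from the SMILES: 10 C, 1 Cl, 1 O.
Implicit hydrogens by atom environment:
  4 × C (aromatic): 1 H each → 4
  2 × C: 2 H each → 4
  2 × C (aromatic): no H
  1 × C: 3 H
  1 × C: no H
  1 × Cl: no H
  1 × O: no H
  Total hydrogens = 11.
Molecular formula: C10H11ClO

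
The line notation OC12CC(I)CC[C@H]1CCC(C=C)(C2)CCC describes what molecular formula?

Heavy atoms from the SMILES: 15 C, 1 I, 1 O.
Implicit hydrogens by atom environment:
  9 × C: 2 H each → 18
  3 × C: 1 H each → 3
  2 × C: no H
  1 × C: 3 H
  1 × I: no H
  1 × O: 1 H
  Total hydrogens = 25.
Molecular formula: C15H25IO

C15H25IO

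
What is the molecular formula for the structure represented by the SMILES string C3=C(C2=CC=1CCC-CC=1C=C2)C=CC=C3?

C16H16

Heavy atoms from the SMILES: 16 C.
Implicit hydrogens by atom environment:
  8 × C (aromatic): 1 H each → 8
  4 × C: 2 H each → 8
  4 × C (aromatic): no H
  Total hydrogens = 16.
Molecular formula: C16H16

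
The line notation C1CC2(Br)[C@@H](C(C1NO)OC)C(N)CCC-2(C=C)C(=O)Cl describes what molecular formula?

C14H22BrClN2O3

Heavy atoms from the SMILES: 1 Br, 14 C, 1 Cl, 2 N, 3 O.
Implicit hydrogens by atom environment:
  5 × C: 2 H each → 10
  5 × C: 1 H each → 5
  3 × C: no H
  2 × O: no H
  1 × Br: no H
  1 × C: 3 H
  1 × Cl: no H
  1 × N: 2 H
  1 × N: 1 H
  1 × O: 1 H
  Total hydrogens = 22.
Molecular formula: C14H22BrClN2O3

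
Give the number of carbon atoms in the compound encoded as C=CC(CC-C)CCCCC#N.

The symbol for carbon appears 11 times in the SMILES.

11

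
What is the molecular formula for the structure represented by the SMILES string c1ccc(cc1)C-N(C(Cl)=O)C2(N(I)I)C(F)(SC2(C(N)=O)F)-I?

C12H9ClF2I3N3O2S

Heavy atoms from the SMILES: 12 C, 1 Cl, 2 F, 3 I, 3 N, 2 O, 1 S.
Implicit hydrogens by atom environment:
  5 × C (aromatic): 1 H each → 5
  5 × C: no H
  3 × I: no H
  2 × F: no H
  2 × N: no H
  2 × O: no H
  1 × C: 2 H
  1 × C (aromatic): no H
  1 × Cl: no H
  1 × N: 2 H
  1 × S: no H
  Total hydrogens = 9.
Molecular formula: C12H9ClF2I3N3O2S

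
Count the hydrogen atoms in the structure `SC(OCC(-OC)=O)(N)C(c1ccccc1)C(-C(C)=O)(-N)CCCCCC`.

32

Hydrogens are implicit in SMILES; fill each atom to its normal valence:
  6 × C: 2 H each → 12
  5 × C (aromatic): 1 H each → 5
  4 × C: no H
  4 × O: no H
  3 × C: 3 H each → 9
  2 × N: 2 H each → 4
  1 × C: 1 H
  1 × C (aromatic): no H
  1 × S: 1 H
  Total hydrogens = 32.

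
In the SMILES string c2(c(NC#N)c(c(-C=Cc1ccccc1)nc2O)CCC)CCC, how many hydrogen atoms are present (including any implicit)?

Hydrogens are implicit in SMILES; fill each atom to its normal valence:
  6 × C (aromatic): no H
  5 × C (aromatic): 1 H each → 5
  4 × C: 2 H each → 8
  2 × C: 3 H each → 6
  2 × C: 1 H each → 2
  1 × C: no H
  1 × N: 1 H
  1 × N (aromatic): no H
  1 × N: no H
  1 × O: 1 H
  Total hydrogens = 23.

23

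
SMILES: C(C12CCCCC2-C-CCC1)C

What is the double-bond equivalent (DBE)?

Molecular formula from the SMILES: C12H22.
DoU = (2C + 2 + N − H − X)/2 = (2·12 + 2 + 0 − 22 − 0)/2 = 4/2 = 2.
(Structurally: 2 ring(s) + 0 π bond(s) = 2.)

2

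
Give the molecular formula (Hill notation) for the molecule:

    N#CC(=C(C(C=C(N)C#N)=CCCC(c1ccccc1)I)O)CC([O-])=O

Heavy atoms from the SMILES: 19 C, 1 I, 3 N, 3 O.
Implicit hydrogens by atom environment:
  7 × C: no H
  5 × C (aromatic): 1 H each → 5
  3 × C: 2 H each → 6
  3 × C: 1 H each → 3
  2 × N: no H
  1 × C (aromatic): no H
  1 × I: no H
  1 × N: 2 H
  1 × O: 1 H
  1 × O: no H
  1 × O (charge -1): no H
  Total hydrogens = 17.
Net charge -1.
Molecular formula: C19H17IN3O3-

C19H17IN3O3-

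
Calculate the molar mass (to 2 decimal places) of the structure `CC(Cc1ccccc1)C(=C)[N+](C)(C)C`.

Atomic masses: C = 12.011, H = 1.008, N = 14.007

Molecular formula: C14H22N+.
M = 14×12.011 + 22×1.008 + 1×14.007 = 204.34 g/mol.

204.34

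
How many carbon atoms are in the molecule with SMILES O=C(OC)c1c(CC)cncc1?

The symbol for carbon appears 9 times in the SMILES. Lowercase c denotes aromatic carbon and counts toward C.

9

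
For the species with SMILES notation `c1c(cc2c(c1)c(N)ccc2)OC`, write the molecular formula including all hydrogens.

C11H11NO

Heavy atoms from the SMILES: 11 C, 1 N, 1 O.
Implicit hydrogens by atom environment:
  6 × C (aromatic): 1 H each → 6
  4 × C (aromatic): no H
  1 × C: 3 H
  1 × N: 2 H
  1 × O: no H
  Total hydrogens = 11.
Molecular formula: C11H11NO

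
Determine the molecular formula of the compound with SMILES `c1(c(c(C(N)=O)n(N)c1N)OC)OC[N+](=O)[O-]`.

C7H11N5O5

Heavy atoms from the SMILES: 7 C, 5 N, 5 O.
Implicit hydrogens by atom environment:
  4 × C (aromatic): no H
  4 × O: no H
  3 × N: 2 H each → 6
  1 × C: 3 H
  1 × C: 2 H
  1 × C: no H
  1 × N (aromatic): no H
  1 × N (charge +1): no H
  1 × O (charge -1): no H
  Total hydrogens = 11.
Molecular formula: C7H11N5O5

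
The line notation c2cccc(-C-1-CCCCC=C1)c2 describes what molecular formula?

Heavy atoms from the SMILES: 13 C.
Implicit hydrogens by atom environment:
  5 × C (aromatic): 1 H each → 5
  4 × C: 2 H each → 8
  3 × C: 1 H each → 3
  1 × C (aromatic): no H
  Total hydrogens = 16.
Molecular formula: C13H16

C13H16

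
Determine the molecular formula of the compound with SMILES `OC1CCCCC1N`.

C6H13NO

Heavy atoms from the SMILES: 6 C, 1 N, 1 O.
Implicit hydrogens by atom environment:
  4 × C: 2 H each → 8
  2 × C: 1 H each → 2
  1 × N: 2 H
  1 × O: 1 H
  Total hydrogens = 13.
Molecular formula: C6H13NO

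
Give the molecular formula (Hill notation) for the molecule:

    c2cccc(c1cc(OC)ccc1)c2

C13H12O

Heavy atoms from the SMILES: 13 C, 1 O.
Implicit hydrogens by atom environment:
  9 × C (aromatic): 1 H each → 9
  3 × C (aromatic): no H
  1 × C: 3 H
  1 × O: no H
  Total hydrogens = 12.
Molecular formula: C13H12O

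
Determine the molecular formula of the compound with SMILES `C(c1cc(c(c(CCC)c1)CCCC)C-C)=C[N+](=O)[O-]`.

Heavy atoms from the SMILES: 17 C, 1 N, 2 O.
Implicit hydrogens by atom environment:
  6 × C: 2 H each → 12
  4 × C (aromatic): no H
  3 × C: 3 H each → 9
  2 × C (aromatic): 1 H each → 2
  2 × C: 1 H each → 2
  1 × N (charge +1): no H
  1 × O: no H
  1 × O (charge -1): no H
  Total hydrogens = 25.
Molecular formula: C17H25NO2

C17H25NO2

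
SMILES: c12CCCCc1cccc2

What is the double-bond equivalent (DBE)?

Molecular formula from the SMILES: C10H12.
DoU = (2C + 2 + N − H − X)/2 = (2·10 + 2 + 0 − 12 − 0)/2 = 10/2 = 5.
(Structurally: 2 ring(s) + 3 π bond(s) = 5.)

5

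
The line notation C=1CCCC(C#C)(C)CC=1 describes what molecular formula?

C10H14

Heavy atoms from the SMILES: 10 C.
Implicit hydrogens by atom environment:
  4 × C: 2 H each → 8
  3 × C: 1 H each → 3
  2 × C: no H
  1 × C: 3 H
  Total hydrogens = 14.
Molecular formula: C10H14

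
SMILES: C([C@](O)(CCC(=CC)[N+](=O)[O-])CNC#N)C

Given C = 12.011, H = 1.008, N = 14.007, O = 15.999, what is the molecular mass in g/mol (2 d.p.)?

Molecular formula: C10H17N3O3.
M = 10×12.011 + 17×1.008 + 3×14.007 + 3×15.999 = 227.26 g/mol.

227.26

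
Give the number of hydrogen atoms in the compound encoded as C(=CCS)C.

Hydrogens are implicit in SMILES; fill each atom to its normal valence:
  2 × C: 1 H each → 2
  1 × C: 3 H
  1 × C: 2 H
  1 × S: 1 H
  Total hydrogens = 8.

8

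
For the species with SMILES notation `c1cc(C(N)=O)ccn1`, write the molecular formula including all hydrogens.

Heavy atoms from the SMILES: 6 C, 2 N, 1 O.
Implicit hydrogens by atom environment:
  4 × C (aromatic): 1 H each → 4
  1 × C (aromatic): no H
  1 × C: no H
  1 × N: 2 H
  1 × N (aromatic): no H
  1 × O: no H
  Total hydrogens = 6.
Molecular formula: C6H6N2O

C6H6N2O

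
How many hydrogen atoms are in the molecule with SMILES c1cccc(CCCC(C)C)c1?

18

Hydrogens are implicit in SMILES; fill each atom to its normal valence:
  5 × C (aromatic): 1 H each → 5
  3 × C: 2 H each → 6
  2 × C: 3 H each → 6
  1 × C: 1 H
  1 × C (aromatic): no H
  Total hydrogens = 18.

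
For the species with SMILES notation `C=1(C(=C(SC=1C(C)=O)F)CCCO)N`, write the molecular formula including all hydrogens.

Heavy atoms from the SMILES: 9 C, 1 F, 1 N, 2 O, 1 S.
Implicit hydrogens by atom environment:
  4 × C (aromatic): no H
  3 × C: 2 H each → 6
  1 × C: 3 H
  1 × C: no H
  1 × F: no H
  1 × N: 2 H
  1 × O: 1 H
  1 × O: no H
  1 × S (aromatic): no H
  Total hydrogens = 12.
Molecular formula: C9H12FNO2S

C9H12FNO2S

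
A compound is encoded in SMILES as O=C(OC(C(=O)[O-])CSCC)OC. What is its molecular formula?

Heavy atoms from the SMILES: 7 C, 5 O, 1 S.
Implicit hydrogens by atom environment:
  4 × O: no H
  2 × C: 3 H each → 6
  2 × C: 2 H each → 4
  2 × C: no H
  1 × C: 1 H
  1 × O (charge -1): no H
  1 × S: no H
  Total hydrogens = 11.
Net charge -1.
Molecular formula: C7H11O5S-

C7H11O5S-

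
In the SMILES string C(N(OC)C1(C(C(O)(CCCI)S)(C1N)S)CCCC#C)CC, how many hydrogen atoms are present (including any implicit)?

Hydrogens are implicit in SMILES; fill each atom to its normal valence:
  8 × C: 2 H each → 16
  4 × C: no H
  2 × C: 3 H each → 6
  2 × C: 1 H each → 2
  2 × S: 1 H each → 2
  1 × I: no H
  1 × N: 2 H
  1 × N: no H
  1 × O: 1 H
  1 × O: no H
  Total hydrogens = 29.

29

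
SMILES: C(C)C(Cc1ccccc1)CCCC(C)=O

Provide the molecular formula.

C15H22O

Heavy atoms from the SMILES: 15 C, 1 O.
Implicit hydrogens by atom environment:
  5 × C: 2 H each → 10
  5 × C (aromatic): 1 H each → 5
  2 × C: 3 H each → 6
  1 × C: 1 H
  1 × C: no H
  1 × C (aromatic): no H
  1 × O: no H
  Total hydrogens = 22.
Molecular formula: C15H22O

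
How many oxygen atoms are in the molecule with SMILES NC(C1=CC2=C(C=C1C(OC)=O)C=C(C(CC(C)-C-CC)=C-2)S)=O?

The symbol for oxygen appears 3 times in the SMILES.

3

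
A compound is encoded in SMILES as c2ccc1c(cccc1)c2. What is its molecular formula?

Heavy atoms from the SMILES: 10 C.
Implicit hydrogens by atom environment:
  8 × C (aromatic): 1 H each → 8
  2 × C (aromatic): no H
  Total hydrogens = 8.
Molecular formula: C10H8

C10H8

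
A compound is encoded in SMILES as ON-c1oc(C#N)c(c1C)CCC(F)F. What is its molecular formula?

Heavy atoms from the SMILES: 9 C, 2 F, 2 N, 2 O.
Implicit hydrogens by atom environment:
  4 × C (aromatic): no H
  2 × C: 2 H each → 4
  2 × F: no H
  1 × C: 3 H
  1 × C: 1 H
  1 × C: no H
  1 × N: 1 H
  1 × N: no H
  1 × O: 1 H
  1 × O (aromatic): no H
  Total hydrogens = 10.
Molecular formula: C9H10F2N2O2

C9H10F2N2O2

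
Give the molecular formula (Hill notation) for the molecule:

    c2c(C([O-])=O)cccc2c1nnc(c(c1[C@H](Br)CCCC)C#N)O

Heavy atoms from the SMILES: 1 Br, 17 C, 3 N, 3 O.
Implicit hydrogens by atom environment:
  6 × C (aromatic): no H
  4 × C (aromatic): 1 H each → 4
  3 × C: 2 H each → 6
  2 × C: no H
  2 × N (aromatic): no H
  1 × Br: no H
  1 × C: 3 H
  1 × C: 1 H
  1 × N: no H
  1 × O: 1 H
  1 × O: no H
  1 × O (charge -1): no H
  Total hydrogens = 15.
Net charge -1.
Molecular formula: C17H15BrN3O3-

C17H15BrN3O3-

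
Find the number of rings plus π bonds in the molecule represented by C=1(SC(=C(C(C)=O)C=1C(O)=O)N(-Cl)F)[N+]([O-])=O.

6

Molecular formula from the SMILES: C7H4ClFN2O5S.
DoU = (2C + 2 + N − H − X)/2 = (2·7 + 2 + 2 − 4 − 2)/2 = 12/2 = 6.
(Structurally: 1 ring(s) + 5 π bond(s) = 6.)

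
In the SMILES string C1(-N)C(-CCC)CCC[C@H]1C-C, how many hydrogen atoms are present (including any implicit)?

23

Hydrogens are implicit in SMILES; fill each atom to its normal valence:
  6 × C: 2 H each → 12
  3 × C: 1 H each → 3
  2 × C: 3 H each → 6
  1 × N: 2 H
  Total hydrogens = 23.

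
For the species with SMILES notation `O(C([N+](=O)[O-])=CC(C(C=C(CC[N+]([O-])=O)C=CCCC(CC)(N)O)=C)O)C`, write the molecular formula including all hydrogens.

C17H27N3O7

Heavy atoms from the SMILES: 17 C, 3 N, 7 O.
Implicit hydrogens by atom environment:
  6 × C: 2 H each → 12
  5 × C: 1 H each → 5
  4 × C: no H
  3 × O: no H
  2 × C: 3 H each → 6
  2 × N (charge +1): no H
  2 × O: 1 H each → 2
  2 × O (charge -1): no H
  1 × N: 2 H
  Total hydrogens = 27.
Molecular formula: C17H27N3O7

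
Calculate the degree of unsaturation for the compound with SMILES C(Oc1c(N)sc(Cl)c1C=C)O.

Molecular formula from the SMILES: C7H8ClNO2S.
DoU = (2C + 2 + N − H − X)/2 = (2·7 + 2 + 1 − 8 − 1)/2 = 8/2 = 4.
(Structurally: 1 ring(s) + 3 π bond(s) = 4.)

4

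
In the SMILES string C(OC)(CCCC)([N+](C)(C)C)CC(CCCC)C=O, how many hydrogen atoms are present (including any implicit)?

Hydrogens are implicit in SMILES; fill each atom to its normal valence:
  7 × C: 2 H each → 14
  6 × C: 3 H each → 18
  2 × C: 1 H each → 2
  2 × O: no H
  1 × C: no H
  1 × N (charge +1): no H
  Total hydrogens = 34.

34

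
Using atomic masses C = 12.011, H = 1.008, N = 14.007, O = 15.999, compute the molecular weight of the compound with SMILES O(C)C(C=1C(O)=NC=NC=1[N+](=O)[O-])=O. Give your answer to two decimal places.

Molecular formula: C6H5N3O5.
M = 6×12.011 + 5×1.008 + 3×14.007 + 5×15.999 = 199.12 g/mol.

199.12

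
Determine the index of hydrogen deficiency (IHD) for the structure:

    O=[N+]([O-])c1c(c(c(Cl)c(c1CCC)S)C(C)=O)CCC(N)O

6

Molecular formula from the SMILES: C14H19ClN2O4S.
DoU = (2C + 2 + N − H − X)/2 = (2·14 + 2 + 2 − 19 − 1)/2 = 12/2 = 6.
(Structurally: 1 ring(s) + 5 π bond(s) = 6.)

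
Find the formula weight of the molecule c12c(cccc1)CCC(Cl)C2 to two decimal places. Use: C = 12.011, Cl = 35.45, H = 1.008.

166.65

Molecular formula: C10H11Cl.
M = 10×12.011 + 1×35.45 + 11×1.008 = 166.65 g/mol.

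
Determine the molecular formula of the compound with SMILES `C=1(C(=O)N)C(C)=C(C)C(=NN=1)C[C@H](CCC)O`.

C12H19N3O2

Heavy atoms from the SMILES: 12 C, 3 N, 2 O.
Implicit hydrogens by atom environment:
  4 × C (aromatic): no H
  3 × C: 3 H each → 9
  3 × C: 2 H each → 6
  2 × N (aromatic): no H
  1 × C: 1 H
  1 × C: no H
  1 × N: 2 H
  1 × O: 1 H
  1 × O: no H
  Total hydrogens = 19.
Molecular formula: C12H19N3O2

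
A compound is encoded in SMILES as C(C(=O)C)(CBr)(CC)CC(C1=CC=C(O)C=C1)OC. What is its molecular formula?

Heavy atoms from the SMILES: 1 Br, 15 C, 3 O.
Implicit hydrogens by atom environment:
  4 × C (aromatic): 1 H each → 4
  3 × C: 3 H each → 9
  3 × C: 2 H each → 6
  2 × C: no H
  2 × C (aromatic): no H
  2 × O: no H
  1 × Br: no H
  1 × C: 1 H
  1 × O: 1 H
  Total hydrogens = 21.
Molecular formula: C15H21BrO3

C15H21BrO3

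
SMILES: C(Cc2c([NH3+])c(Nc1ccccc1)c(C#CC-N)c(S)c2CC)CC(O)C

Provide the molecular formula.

C22H30N3OS+

Heavy atoms from the SMILES: 22 C, 3 N, 1 O, 1 S.
Implicit hydrogens by atom environment:
  7 × C (aromatic): no H
  5 × C: 2 H each → 10
  5 × C (aromatic): 1 H each → 5
  2 × C: 3 H each → 6
  2 × C: no H
  1 × C: 1 H
  1 × N (charge +1): 3 H
  1 × N: 2 H
  1 × N: 1 H
  1 × O: 1 H
  1 × S: 1 H
  Total hydrogens = 30.
Net charge +1.
Molecular formula: C22H30N3OS+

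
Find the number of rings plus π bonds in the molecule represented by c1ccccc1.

Molecular formula from the SMILES: C6H6.
DoU = (2C + 2 + N − H − X)/2 = (2·6 + 2 + 0 − 6 − 0)/2 = 8/2 = 4.
(Structurally: 1 ring(s) + 3 π bond(s) = 4.)

4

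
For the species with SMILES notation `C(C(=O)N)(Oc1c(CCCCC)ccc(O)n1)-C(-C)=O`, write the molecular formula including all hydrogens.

C14H20N2O4

Heavy atoms from the SMILES: 14 C, 2 N, 4 O.
Implicit hydrogens by atom environment:
  4 × C: 2 H each → 8
  3 × C (aromatic): no H
  3 × O: no H
  2 × C: 3 H each → 6
  2 × C (aromatic): 1 H each → 2
  2 × C: no H
  1 × C: 1 H
  1 × N: 2 H
  1 × N (aromatic): no H
  1 × O: 1 H
  Total hydrogens = 20.
Molecular formula: C14H20N2O4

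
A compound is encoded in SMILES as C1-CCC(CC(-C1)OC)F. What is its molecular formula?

C8H15FO

Heavy atoms from the SMILES: 8 C, 1 F, 1 O.
Implicit hydrogens by atom environment:
  5 × C: 2 H each → 10
  2 × C: 1 H each → 2
  1 × C: 3 H
  1 × F: no H
  1 × O: no H
  Total hydrogens = 15.
Molecular formula: C8H15FO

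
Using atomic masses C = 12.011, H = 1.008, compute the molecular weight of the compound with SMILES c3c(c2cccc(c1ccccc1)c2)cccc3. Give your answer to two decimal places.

230.31

Molecular formula: C18H14.
M = 18×12.011 + 14×1.008 = 230.31 g/mol.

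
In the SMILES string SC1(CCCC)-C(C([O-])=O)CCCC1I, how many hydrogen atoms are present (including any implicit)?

18

Hydrogens are implicit in SMILES; fill each atom to its normal valence:
  6 × C: 2 H each → 12
  2 × C: 1 H each → 2
  2 × C: no H
  1 × C: 3 H
  1 × I: no H
  1 × O: no H
  1 × O (charge -1): no H
  1 × S: 1 H
  Total hydrogens = 18.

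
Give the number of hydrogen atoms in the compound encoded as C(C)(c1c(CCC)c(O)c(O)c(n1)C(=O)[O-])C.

16

Hydrogens are implicit in SMILES; fill each atom to its normal valence:
  5 × C (aromatic): no H
  3 × C: 3 H each → 9
  2 × C: 2 H each → 4
  2 × O: 1 H each → 2
  1 × C: 1 H
  1 × C: no H
  1 × N (aromatic): no H
  1 × O: no H
  1 × O (charge -1): no H
  Total hydrogens = 16.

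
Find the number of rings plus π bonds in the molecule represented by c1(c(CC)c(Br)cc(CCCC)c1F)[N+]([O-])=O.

Molecular formula from the SMILES: C12H15BrFNO2.
DoU = (2C + 2 + N − H − X)/2 = (2·12 + 2 + 1 − 15 − 2)/2 = 10/2 = 5.
(Structurally: 1 ring(s) + 4 π bond(s) = 5.)

5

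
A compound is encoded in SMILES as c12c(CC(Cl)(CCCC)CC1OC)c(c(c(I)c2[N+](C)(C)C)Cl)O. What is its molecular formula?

C18H27Cl2INO2+

Heavy atoms from the SMILES: 18 C, 2 Cl, 1 I, 1 N, 2 O.
Implicit hydrogens by atom environment:
  6 × C (aromatic): no H
  5 × C: 3 H each → 15
  5 × C: 2 H each → 10
  2 × Cl: no H
  1 × C: 1 H
  1 × C: no H
  1 × I: no H
  1 × N (charge +1): no H
  1 × O: 1 H
  1 × O: no H
  Total hydrogens = 27.
Net charge +1.
Molecular formula: C18H27Cl2INO2+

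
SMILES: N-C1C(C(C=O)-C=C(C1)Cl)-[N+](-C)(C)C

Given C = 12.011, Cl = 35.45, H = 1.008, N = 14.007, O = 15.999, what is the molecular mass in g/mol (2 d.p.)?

Molecular formula: C10H18ClN2O+.
M = 10×12.011 + 1×35.45 + 18×1.008 + 2×14.007 + 1×15.999 = 217.72 g/mol.

217.72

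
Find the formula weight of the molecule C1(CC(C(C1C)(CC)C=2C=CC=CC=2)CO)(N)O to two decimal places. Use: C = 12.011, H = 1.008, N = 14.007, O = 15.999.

Molecular formula: C15H23NO2.
M = 15×12.011 + 23×1.008 + 1×14.007 + 2×15.999 = 249.35 g/mol.

249.35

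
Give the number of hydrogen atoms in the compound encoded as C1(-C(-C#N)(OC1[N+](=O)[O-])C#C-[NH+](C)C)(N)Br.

10

Hydrogens are implicit in SMILES; fill each atom to its normal valence:
  5 × C: no H
  2 × C: 3 H each → 6
  2 × O: no H
  1 × Br: no H
  1 × C: 1 H
  1 × N: 2 H
  1 × N (charge +1): 1 H
  1 × N: no H
  1 × N (charge +1): no H
  1 × O (charge -1): no H
  Total hydrogens = 10.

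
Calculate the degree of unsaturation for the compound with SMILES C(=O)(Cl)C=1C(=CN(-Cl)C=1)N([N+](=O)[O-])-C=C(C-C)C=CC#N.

9

Molecular formula from the SMILES: C12H10Cl2N4O3.
DoU = (2C + 2 + N − H − X)/2 = (2·12 + 2 + 4 − 10 − 2)/2 = 18/2 = 9.
(Structurally: 1 ring(s) + 8 π bond(s) = 9.)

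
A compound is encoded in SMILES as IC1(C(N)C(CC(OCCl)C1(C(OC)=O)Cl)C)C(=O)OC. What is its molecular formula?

Heavy atoms from the SMILES: 12 C, 2 Cl, 1 I, 1 N, 5 O.
Implicit hydrogens by atom environment:
  5 × O: no H
  4 × C: no H
  3 × C: 3 H each → 9
  3 × C: 1 H each → 3
  2 × C: 2 H each → 4
  2 × Cl: no H
  1 × I: no H
  1 × N: 2 H
  Total hydrogens = 18.
Molecular formula: C12H18Cl2INO5

C12H18Cl2INO5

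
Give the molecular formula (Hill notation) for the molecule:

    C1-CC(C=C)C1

Heavy atoms from the SMILES: 6 C.
Implicit hydrogens by atom environment:
  4 × C: 2 H each → 8
  2 × C: 1 H each → 2
  Total hydrogens = 10.
Molecular formula: C6H10

C6H10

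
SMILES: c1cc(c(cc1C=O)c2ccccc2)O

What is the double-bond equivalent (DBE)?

Molecular formula from the SMILES: C13H10O2.
DoU = (2C + 2 + N − H − X)/2 = (2·13 + 2 + 0 − 10 − 0)/2 = 18/2 = 9.
(Structurally: 2 ring(s) + 7 π bond(s) = 9.)

9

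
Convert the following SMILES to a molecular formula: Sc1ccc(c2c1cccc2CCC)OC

Heavy atoms from the SMILES: 14 C, 1 O, 1 S.
Implicit hydrogens by atom environment:
  5 × C (aromatic): 1 H each → 5
  5 × C (aromatic): no H
  2 × C: 3 H each → 6
  2 × C: 2 H each → 4
  1 × O: no H
  1 × S: 1 H
  Total hydrogens = 16.
Molecular formula: C14H16OS

C14H16OS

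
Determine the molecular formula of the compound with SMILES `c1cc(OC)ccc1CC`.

C9H12O

Heavy atoms from the SMILES: 9 C, 1 O.
Implicit hydrogens by atom environment:
  4 × C (aromatic): 1 H each → 4
  2 × C: 3 H each → 6
  2 × C (aromatic): no H
  1 × C: 2 H
  1 × O: no H
  Total hydrogens = 12.
Molecular formula: C9H12O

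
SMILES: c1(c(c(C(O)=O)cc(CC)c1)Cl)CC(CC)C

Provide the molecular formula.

C14H19ClO2

Heavy atoms from the SMILES: 14 C, 1 Cl, 2 O.
Implicit hydrogens by atom environment:
  4 × C (aromatic): no H
  3 × C: 3 H each → 9
  3 × C: 2 H each → 6
  2 × C (aromatic): 1 H each → 2
  1 × C: 1 H
  1 × C: no H
  1 × Cl: no H
  1 × O: 1 H
  1 × O: no H
  Total hydrogens = 19.
Molecular formula: C14H19ClO2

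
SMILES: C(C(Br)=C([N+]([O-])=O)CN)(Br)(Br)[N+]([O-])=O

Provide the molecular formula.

C4H4Br3N3O4

Heavy atoms from the SMILES: 3 Br, 4 C, 3 N, 4 O.
Implicit hydrogens by atom environment:
  3 × Br: no H
  3 × C: no H
  2 × N (charge +1): no H
  2 × O: no H
  2 × O (charge -1): no H
  1 × C: 2 H
  1 × N: 2 H
  Total hydrogens = 4.
Molecular formula: C4H4Br3N3O4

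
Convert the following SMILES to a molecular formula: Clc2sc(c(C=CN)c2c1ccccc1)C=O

Heavy atoms from the SMILES: 13 C, 1 Cl, 1 N, 1 O, 1 S.
Implicit hydrogens by atom environment:
  5 × C (aromatic): 1 H each → 5
  5 × C (aromatic): no H
  3 × C: 1 H each → 3
  1 × Cl: no H
  1 × N: 2 H
  1 × O: no H
  1 × S (aromatic): no H
  Total hydrogens = 10.
Molecular formula: C13H10ClNOS

C13H10ClNOS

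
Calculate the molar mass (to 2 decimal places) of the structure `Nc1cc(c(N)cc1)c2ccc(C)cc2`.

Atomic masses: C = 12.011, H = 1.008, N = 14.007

Molecular formula: C13H14N2.
M = 13×12.011 + 14×1.008 + 2×14.007 = 198.27 g/mol.

198.27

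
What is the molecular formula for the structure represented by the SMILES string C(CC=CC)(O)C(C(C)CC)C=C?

C12H22O

Heavy atoms from the SMILES: 12 C, 1 O.
Implicit hydrogens by atom environment:
  6 × C: 1 H each → 6
  3 × C: 3 H each → 9
  3 × C: 2 H each → 6
  1 × O: 1 H
  Total hydrogens = 22.
Molecular formula: C12H22O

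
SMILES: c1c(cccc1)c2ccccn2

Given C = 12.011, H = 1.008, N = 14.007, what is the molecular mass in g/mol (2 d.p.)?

155.20

Molecular formula: C11H9N.
M = 11×12.011 + 9×1.008 + 1×14.007 = 155.20 g/mol.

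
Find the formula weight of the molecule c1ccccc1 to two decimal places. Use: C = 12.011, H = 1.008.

78.11

Molecular formula: C6H6.
M = 6×12.011 + 6×1.008 = 78.11 g/mol.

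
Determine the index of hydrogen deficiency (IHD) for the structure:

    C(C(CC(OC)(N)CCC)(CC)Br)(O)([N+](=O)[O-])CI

Molecular formula from the SMILES: C11H22BrIN2O4.
DoU = (2C + 2 + N − H − X)/2 = (2·11 + 2 + 2 − 22 − 2)/2 = 2/2 = 1.
(Structurally: 0 ring(s) + 1 π bond(s) = 1.)

1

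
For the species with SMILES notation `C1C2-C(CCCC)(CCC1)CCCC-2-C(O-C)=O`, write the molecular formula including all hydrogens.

Heavy atoms from the SMILES: 16 C, 2 O.
Implicit hydrogens by atom environment:
  10 × C: 2 H each → 20
  2 × C: 3 H each → 6
  2 × C: 1 H each → 2
  2 × C: no H
  2 × O: no H
  Total hydrogens = 28.
Molecular formula: C16H28O2

C16H28O2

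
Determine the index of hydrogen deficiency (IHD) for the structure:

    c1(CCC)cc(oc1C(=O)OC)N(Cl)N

4

Molecular formula from the SMILES: C9H13ClN2O3.
DoU = (2C + 2 + N − H − X)/2 = (2·9 + 2 + 2 − 13 − 1)/2 = 8/2 = 4.
(Structurally: 1 ring(s) + 3 π bond(s) = 4.)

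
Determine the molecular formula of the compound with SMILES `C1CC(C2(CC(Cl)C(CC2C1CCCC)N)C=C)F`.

C16H27ClFN

Heavy atoms from the SMILES: 16 C, 1 Cl, 1 F, 1 N.
Implicit hydrogens by atom environment:
  8 × C: 2 H each → 16
  6 × C: 1 H each → 6
  1 × C: 3 H
  1 × C: no H
  1 × Cl: no H
  1 × F: no H
  1 × N: 2 H
  Total hydrogens = 27.
Molecular formula: C16H27ClFN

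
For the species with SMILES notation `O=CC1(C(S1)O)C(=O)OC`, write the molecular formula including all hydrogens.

C5H6O4S

Heavy atoms from the SMILES: 5 C, 4 O, 1 S.
Implicit hydrogens by atom environment:
  3 × O: no H
  2 × C: 1 H each → 2
  2 × C: no H
  1 × C: 3 H
  1 × O: 1 H
  1 × S: no H
  Total hydrogens = 6.
Molecular formula: C5H6O4S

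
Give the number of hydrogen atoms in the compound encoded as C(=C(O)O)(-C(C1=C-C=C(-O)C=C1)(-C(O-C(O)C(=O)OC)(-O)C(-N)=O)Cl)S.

16

Hydrogens are implicit in SMILES; fill each atom to its normal valence:
  6 × C: no H
  5 × O: 1 H each → 5
  4 × C (aromatic): 1 H each → 4
  4 × O: no H
  2 × C (aromatic): no H
  1 × C: 3 H
  1 × C: 1 H
  1 × Cl: no H
  1 × N: 2 H
  1 × S: 1 H
  Total hydrogens = 16.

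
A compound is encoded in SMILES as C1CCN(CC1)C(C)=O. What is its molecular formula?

Heavy atoms from the SMILES: 7 C, 1 N, 1 O.
Implicit hydrogens by atom environment:
  5 × C: 2 H each → 10
  1 × C: 3 H
  1 × C: no H
  1 × N: no H
  1 × O: no H
  Total hydrogens = 13.
Molecular formula: C7H13NO

C7H13NO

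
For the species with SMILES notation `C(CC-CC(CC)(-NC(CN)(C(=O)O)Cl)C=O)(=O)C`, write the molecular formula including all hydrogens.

C12H21ClN2O4

Heavy atoms from the SMILES: 12 C, 1 Cl, 2 N, 4 O.
Implicit hydrogens by atom environment:
  5 × C: 2 H each → 10
  4 × C: no H
  3 × O: no H
  2 × C: 3 H each → 6
  1 × C: 1 H
  1 × Cl: no H
  1 × N: 2 H
  1 × N: 1 H
  1 × O: 1 H
  Total hydrogens = 21.
Molecular formula: C12H21ClN2O4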